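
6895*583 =4019785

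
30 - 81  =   - 51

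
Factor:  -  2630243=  - 7^1*11^1*34159^1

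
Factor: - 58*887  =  -2^1*29^1 * 887^1  =  -51446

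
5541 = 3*1847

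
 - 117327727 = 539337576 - 656665303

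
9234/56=164 + 25/28 = 164.89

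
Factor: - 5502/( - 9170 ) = 3/5 = 3^1*5^( - 1) 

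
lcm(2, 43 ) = 86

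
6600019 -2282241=4317778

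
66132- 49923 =16209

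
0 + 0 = 0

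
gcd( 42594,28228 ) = 2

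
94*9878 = 928532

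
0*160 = 0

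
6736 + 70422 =77158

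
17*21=357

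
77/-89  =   - 1  +  12/89  =  - 0.87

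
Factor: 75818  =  2^1*167^1 *227^1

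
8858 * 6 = 53148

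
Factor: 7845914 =2^1*31^1 * 126547^1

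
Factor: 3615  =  3^1*5^1*241^1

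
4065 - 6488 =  - 2423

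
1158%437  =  284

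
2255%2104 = 151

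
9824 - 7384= 2440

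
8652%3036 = 2580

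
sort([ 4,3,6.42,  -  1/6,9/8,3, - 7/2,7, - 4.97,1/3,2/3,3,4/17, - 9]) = [ - 9, -4.97,-7/2, - 1/6,4/17,1/3, 2/3 , 9/8,3, 3, 3,4 , 6.42,7]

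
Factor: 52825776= 2^4*3^1*19^1*57923^1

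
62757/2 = 31378 + 1/2= 31378.50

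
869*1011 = 878559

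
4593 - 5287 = -694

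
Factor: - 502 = - 2^1*251^1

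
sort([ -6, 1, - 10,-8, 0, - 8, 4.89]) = [- 10 ,-8,-8, - 6,0, 1, 4.89]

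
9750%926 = 490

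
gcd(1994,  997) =997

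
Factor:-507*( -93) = 3^2*13^2*31^1 = 47151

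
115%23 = 0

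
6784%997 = 802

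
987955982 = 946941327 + 41014655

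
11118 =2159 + 8959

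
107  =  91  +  16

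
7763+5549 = 13312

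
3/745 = 3/745  =  0.00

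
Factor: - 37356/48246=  - 566/731 = - 2^1*17^( - 1)*43^(- 1)*283^1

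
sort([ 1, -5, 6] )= [ - 5, 1,6 ]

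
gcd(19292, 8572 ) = 4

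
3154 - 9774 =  - 6620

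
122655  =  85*1443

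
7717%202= 41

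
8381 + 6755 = 15136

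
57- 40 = 17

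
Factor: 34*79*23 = 61778= 2^1*17^1*23^1 * 79^1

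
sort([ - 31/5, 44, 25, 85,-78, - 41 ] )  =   [ - 78, - 41, - 31/5,25 , 44, 85] 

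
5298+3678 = 8976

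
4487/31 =4487/31 = 144.74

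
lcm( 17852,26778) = 53556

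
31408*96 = 3015168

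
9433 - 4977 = 4456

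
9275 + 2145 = 11420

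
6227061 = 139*44799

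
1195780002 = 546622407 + 649157595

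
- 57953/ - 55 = 57953/55 = 1053.69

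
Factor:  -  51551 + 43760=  - 3^1*7^2*53^1 = -7791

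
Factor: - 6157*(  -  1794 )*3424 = 2^6*3^1 * 13^1*23^1 * 47^1*107^1*131^1 = 37820332992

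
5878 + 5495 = 11373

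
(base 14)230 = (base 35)CE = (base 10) 434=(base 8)662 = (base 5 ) 3214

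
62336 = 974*64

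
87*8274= 719838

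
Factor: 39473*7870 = 310652510 = 2^1*5^1*7^1*787^1 * 5639^1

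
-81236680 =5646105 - 86882785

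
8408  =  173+8235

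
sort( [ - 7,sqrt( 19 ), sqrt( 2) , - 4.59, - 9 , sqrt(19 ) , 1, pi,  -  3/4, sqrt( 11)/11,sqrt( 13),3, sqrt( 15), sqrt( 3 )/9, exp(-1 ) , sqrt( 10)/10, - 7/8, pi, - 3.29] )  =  [-9,- 7,-4.59,-3.29 , - 7/8, -3/4 , sqrt( 3)/9,sqrt(  11)/11, sqrt(10) /10,exp( - 1),1,sqrt(2), 3,pi,pi,sqrt(13),sqrt( 15),sqrt(19 ),sqrt( 19)]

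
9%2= 1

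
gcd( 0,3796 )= 3796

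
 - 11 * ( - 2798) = 30778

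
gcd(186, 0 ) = 186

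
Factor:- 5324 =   -  2^2*11^3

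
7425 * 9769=72534825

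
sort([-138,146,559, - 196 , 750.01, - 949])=[ - 949, - 196, - 138, 146,559,750.01] 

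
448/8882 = 224/4441= 0.05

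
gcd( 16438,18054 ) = 2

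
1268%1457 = 1268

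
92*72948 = 6711216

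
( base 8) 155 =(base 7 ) 214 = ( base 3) 11001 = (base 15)74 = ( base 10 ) 109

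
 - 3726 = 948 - 4674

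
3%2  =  1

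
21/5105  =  21/5105 = 0.00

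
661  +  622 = 1283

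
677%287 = 103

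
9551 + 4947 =14498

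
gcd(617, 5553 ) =617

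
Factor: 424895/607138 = 2^( - 1 )* 5^1*7^( - 1)*17^(  -  1) * 2551^(-1 )* 84979^1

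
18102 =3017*6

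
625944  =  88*7113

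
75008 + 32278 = 107286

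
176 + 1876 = 2052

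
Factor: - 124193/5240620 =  - 2^ ( - 2) * 5^( - 1)*7^( - 1 )*11^( - 1)*41^( - 1 ) * 83^(- 1)*124193^1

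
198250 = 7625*26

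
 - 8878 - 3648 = - 12526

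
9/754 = 9/754 = 0.01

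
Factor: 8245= 5^1*17^1*97^1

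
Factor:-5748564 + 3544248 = -2204316 = -2^2*3^2*61231^1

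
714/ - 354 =  -  3+58/59 = - 2.02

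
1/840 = 1/840 = 0.00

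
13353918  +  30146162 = 43500080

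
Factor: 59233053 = 3^1*11^1*1794941^1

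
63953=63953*1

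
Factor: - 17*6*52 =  - 5304= - 2^3*3^1*13^1*17^1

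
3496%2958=538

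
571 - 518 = 53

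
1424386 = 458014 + 966372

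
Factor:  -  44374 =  - 2^1*11^1*2017^1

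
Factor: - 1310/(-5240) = 2^( - 2 ) = 1/4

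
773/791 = 773/791 = 0.98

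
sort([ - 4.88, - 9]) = [ - 9 , - 4.88]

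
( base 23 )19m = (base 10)758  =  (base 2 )1011110110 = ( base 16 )2f6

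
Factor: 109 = 109^1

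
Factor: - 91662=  - 2^1*3^1*15277^1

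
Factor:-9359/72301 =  - 7^2*17^( - 1 )*191^1*4253^( -1 )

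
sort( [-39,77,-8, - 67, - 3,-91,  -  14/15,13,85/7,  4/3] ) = [-91, - 67, - 39,-8, - 3, - 14/15, 4/3, 85/7, 13,77 ]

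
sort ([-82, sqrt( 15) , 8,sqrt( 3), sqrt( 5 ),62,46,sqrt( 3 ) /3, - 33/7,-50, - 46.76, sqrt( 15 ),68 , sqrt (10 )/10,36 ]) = [- 82, - 50,  -  46.76, - 33/7,sqrt( 10 )/10, sqrt (3 )/3, sqrt( 3),sqrt( 5 ),sqrt ( 15), sqrt( 15),8,36,  46, 62,68 ] 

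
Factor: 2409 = 3^1*11^1*73^1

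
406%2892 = 406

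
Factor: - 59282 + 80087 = 20805 = 3^1*5^1 * 19^1*73^1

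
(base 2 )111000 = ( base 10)56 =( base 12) 48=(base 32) 1O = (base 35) 1L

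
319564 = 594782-275218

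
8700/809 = 8700/809 =10.75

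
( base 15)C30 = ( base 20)6H5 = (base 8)5271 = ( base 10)2745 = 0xab9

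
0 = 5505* 0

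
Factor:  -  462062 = -2^1*231031^1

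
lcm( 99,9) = 99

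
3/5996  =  3/5996 = 0.00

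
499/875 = 499/875 = 0.57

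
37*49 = 1813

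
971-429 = 542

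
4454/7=636 +2/7 = 636.29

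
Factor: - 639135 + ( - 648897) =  - 1288032 = -2^5*3^1 * 13417^1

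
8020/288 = 27+61/72 = 27.85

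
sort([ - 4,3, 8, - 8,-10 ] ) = [-10 , - 8, - 4,3, 8]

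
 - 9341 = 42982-52323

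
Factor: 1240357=59^1*21023^1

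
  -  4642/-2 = 2321 +0/1=2321.00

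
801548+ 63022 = 864570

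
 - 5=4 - 9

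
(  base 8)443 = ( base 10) 291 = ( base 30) 9l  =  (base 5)2131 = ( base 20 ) EB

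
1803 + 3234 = 5037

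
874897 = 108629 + 766268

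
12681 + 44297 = 56978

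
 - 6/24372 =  - 1/4062 = - 0.00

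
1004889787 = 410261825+594627962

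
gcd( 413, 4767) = 7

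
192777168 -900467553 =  - 707690385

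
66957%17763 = 13668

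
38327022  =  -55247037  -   - 93574059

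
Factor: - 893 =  - 19^1*47^1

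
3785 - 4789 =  - 1004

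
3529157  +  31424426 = 34953583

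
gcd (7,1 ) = 1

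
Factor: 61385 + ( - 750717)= -689332 = - 2^2 *7^2 * 3517^1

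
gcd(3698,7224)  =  86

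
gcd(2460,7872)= 492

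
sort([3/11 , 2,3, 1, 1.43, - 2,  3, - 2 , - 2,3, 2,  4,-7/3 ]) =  [ - 7/3,  -  2 , - 2, - 2,3/11, 1, 1.43, 2, 2,3,  3 , 3 , 4 ]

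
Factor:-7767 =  - 3^2 * 863^1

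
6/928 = 3/464=0.01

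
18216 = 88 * 207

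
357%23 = 12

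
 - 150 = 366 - 516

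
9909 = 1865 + 8044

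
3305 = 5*661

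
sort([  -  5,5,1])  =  [ - 5,1,5]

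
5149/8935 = 5149/8935 = 0.58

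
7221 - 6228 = 993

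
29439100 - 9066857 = 20372243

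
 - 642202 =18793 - 660995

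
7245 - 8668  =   - 1423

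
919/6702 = 919/6702 = 0.14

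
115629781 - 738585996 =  - 622956215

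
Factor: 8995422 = 2^1  *3^1*1499237^1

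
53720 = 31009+22711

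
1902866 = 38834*49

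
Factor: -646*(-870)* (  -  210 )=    - 2^3*3^2*5^2*7^1*17^1 * 19^1*29^1 =- 118024200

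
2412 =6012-3600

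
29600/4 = 7400 = 7400.00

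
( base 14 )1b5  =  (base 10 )355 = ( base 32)b3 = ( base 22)g3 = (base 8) 543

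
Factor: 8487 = 3^2*23^1*41^1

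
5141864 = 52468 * 98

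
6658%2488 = 1682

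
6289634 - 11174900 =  - 4885266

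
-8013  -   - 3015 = - 4998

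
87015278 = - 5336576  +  92351854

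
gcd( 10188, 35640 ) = 36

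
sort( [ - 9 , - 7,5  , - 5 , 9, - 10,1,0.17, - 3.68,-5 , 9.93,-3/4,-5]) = [  -  10, - 9, - 7, - 5, - 5,-5, - 3.68, -3/4,0.17,1, 5 , 9,9.93]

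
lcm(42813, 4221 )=299691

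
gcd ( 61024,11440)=16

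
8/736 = 1/92 = 0.01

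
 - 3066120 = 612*( - 5010 ) 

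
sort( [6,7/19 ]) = [ 7/19, 6]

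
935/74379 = 935/74379= 0.01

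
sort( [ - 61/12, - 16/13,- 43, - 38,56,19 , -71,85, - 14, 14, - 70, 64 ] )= [-71, -70,-43, - 38,-14,-61/12, - 16/13,14, 19,56,64,85]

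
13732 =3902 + 9830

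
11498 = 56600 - 45102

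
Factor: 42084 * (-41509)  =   - 1746864756 = - 2^2 * 3^2 * 7^1*13^1*31^1 *103^1  *167^1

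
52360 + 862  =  53222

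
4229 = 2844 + 1385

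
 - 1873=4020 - 5893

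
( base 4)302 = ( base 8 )62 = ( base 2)110010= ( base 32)1I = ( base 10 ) 50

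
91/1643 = 91/1643 = 0.06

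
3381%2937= 444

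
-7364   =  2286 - 9650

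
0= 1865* 0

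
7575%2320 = 615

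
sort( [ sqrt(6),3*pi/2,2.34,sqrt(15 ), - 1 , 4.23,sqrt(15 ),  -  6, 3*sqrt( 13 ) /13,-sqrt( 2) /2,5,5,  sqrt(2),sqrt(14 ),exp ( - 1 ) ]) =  [ - 6, - 1,-sqrt( 2 )/2 , exp ( - 1),3*sqrt(13)/13,sqrt( 2), 2.34 , sqrt (6 ),sqrt( 14), sqrt (15 ),sqrt(15 ),4.23,3*pi/2,5,5 ] 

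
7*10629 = 74403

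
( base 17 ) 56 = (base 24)3j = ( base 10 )91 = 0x5B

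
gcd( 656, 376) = 8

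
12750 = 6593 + 6157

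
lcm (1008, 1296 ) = 9072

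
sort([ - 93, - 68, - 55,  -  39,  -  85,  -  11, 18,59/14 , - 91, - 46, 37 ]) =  [  -  93,-91,-85 , - 68,- 55, - 46, - 39, - 11, 59/14, 18,37]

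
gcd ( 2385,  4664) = 53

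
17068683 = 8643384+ 8425299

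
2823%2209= 614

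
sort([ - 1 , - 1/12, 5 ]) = [- 1,-1/12,5]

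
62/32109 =62/32109  =  0.00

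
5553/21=1851/7  =  264.43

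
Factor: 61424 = 2^4*11^1*349^1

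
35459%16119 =3221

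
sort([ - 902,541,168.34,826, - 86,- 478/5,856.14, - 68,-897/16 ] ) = [-902,  -  478/5, - 86,  -  68,-897/16,168.34,541,826, 856.14]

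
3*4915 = 14745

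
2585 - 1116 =1469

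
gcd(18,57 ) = 3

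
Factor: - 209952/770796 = - 216/793 = - 2^3 * 3^3*13^(  -  1) * 61^( -1 )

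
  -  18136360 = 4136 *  ( - 4385 ) 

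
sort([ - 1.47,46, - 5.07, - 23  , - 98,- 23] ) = [-98, - 23 , - 23 ,-5.07,- 1.47, 46]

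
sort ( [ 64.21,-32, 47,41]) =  [-32,41,47, 64.21]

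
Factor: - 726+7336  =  6610= 2^1 * 5^1*661^1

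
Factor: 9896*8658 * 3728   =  319413429504=2^8*3^2*  13^1 * 37^1*233^1*1237^1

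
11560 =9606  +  1954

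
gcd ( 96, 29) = 1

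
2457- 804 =1653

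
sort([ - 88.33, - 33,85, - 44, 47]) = [  -  88.33, - 44, - 33,  47, 85] 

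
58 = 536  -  478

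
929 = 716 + 213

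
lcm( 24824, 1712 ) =49648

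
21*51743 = 1086603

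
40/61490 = 4/6149 = 0.00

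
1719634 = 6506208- 4786574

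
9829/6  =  9829/6  =  1638.17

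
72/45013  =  72/45013 = 0.00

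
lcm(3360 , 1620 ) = 90720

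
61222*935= 57242570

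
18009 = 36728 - 18719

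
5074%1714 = 1646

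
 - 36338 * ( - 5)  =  181690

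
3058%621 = 574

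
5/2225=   1/445 = 0.00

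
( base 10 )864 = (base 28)12O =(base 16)360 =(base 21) 1k3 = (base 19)279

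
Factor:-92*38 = - 2^3*19^1*23^1 =- 3496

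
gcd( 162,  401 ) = 1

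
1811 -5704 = -3893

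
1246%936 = 310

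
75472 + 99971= 175443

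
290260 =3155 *92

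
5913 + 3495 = 9408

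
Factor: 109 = 109^1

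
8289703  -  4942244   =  3347459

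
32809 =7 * 4687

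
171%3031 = 171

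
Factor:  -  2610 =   -  2^1*  3^2*5^1* 29^1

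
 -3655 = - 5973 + 2318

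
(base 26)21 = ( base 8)65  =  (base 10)53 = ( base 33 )1k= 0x35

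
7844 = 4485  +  3359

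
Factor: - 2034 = - 2^1 * 3^2*113^1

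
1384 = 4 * 346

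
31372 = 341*92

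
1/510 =1/510= 0.00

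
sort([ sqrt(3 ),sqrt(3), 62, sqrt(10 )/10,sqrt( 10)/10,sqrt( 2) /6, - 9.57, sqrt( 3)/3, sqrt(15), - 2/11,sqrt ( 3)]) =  [ - 9.57, - 2/11, sqrt(2)/6, sqrt(10) /10 , sqrt(10)/10, sqrt(3)/3, sqrt( 3), sqrt( 3 ), sqrt(3),  sqrt(15 ) , 62]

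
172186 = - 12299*(  -  14 ) 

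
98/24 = 4 + 1/12  =  4.08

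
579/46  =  12  +  27/46 = 12.59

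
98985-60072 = 38913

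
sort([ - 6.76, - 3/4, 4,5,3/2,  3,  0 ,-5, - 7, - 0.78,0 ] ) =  [-7, - 6.76,-5, - 0.78, - 3/4, 0,0,3/2,  3,4,5] 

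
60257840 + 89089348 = 149347188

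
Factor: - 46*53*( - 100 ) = 2^3*5^2* 23^1*53^1 = 243800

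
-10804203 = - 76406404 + 65602201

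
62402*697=43494194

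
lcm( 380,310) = 11780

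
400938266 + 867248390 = 1268186656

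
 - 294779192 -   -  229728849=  - 65050343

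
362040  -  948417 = - 586377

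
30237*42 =1269954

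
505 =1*505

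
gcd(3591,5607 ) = 63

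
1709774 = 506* 3379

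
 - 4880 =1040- 5920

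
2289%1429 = 860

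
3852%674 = 482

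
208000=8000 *26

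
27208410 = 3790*7179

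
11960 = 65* 184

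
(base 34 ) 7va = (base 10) 9156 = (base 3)110120010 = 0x23C4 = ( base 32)8U4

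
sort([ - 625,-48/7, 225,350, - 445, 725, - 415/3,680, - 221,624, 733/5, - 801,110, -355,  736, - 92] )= [ - 801,-625, - 445 , - 355, - 221, - 415/3,-92, - 48/7,110,733/5,225,350,624 , 680,725,736]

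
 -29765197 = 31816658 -61581855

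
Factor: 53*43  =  2279 = 43^1*53^1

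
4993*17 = 84881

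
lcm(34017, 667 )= 34017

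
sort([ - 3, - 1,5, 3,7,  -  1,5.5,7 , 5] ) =[-3,  -  1,-1, 3,5 , 5,5.5,7,7]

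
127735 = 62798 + 64937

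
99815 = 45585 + 54230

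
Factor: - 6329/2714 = - 2^( - 1 ) * 23^( - 1)*59^ ( - 1) * 6329^1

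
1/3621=1/3621 = 0.00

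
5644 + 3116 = 8760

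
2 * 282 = 564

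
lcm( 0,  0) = 0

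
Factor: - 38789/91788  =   - 2^ ( - 2)*3^( - 1)*79^1*491^1*7649^( - 1 )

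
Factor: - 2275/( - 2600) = 2^(- 3)*7^1 = 7/8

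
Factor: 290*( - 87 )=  - 2^1*3^1*5^1*29^2 = -25230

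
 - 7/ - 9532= 7/9532 = 0.00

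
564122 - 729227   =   - 165105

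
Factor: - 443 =-443^1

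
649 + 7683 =8332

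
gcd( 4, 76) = 4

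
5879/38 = 5879/38 = 154.71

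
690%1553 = 690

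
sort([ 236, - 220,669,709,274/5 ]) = [ - 220, 274/5,236,669, 709 ] 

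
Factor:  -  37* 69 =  -3^1*23^1*37^1= -  2553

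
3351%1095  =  66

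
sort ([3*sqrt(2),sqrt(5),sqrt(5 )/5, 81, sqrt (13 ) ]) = [ sqrt( 5 )/5,sqrt( 5 ), sqrt(13 ),3*sqrt( 2 ),81]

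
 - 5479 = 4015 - 9494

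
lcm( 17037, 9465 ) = 85185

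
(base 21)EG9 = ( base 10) 6519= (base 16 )1977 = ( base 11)4997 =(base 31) 6o9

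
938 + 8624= 9562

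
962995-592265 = 370730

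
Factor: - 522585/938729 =-3^3*5^1 * 7^2 * 11^ ( - 1 )*61^(-1)*79^1 * 1399^ ( - 1) 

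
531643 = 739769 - 208126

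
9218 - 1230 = 7988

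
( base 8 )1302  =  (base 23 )17g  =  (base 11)592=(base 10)706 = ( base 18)234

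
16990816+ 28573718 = 45564534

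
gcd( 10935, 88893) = 9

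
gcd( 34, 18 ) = 2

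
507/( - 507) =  - 1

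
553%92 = 1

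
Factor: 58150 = 2^1*5^2*1163^1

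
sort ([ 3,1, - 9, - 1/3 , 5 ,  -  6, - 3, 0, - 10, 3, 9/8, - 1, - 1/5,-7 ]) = [ - 10, - 9, - 7,  -  6, - 3, - 1, - 1/3,-1/5, 0, 1,9/8  ,  3 , 3,5] 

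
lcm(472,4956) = 9912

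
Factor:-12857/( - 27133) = 299/631=13^1*23^1*631^(-1)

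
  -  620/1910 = - 1 + 129/191 = - 0.32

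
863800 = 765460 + 98340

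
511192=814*628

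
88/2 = 44 =44.00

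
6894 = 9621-2727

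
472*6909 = 3261048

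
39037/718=54  +  265/718 =54.37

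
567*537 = 304479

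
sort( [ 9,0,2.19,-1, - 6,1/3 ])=[  -  6, -1 , 0,  1/3,2.19,9]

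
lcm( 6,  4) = 12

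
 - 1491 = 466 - 1957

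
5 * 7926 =39630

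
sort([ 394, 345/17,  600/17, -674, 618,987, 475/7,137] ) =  [ - 674, 345/17,600/17,475/7, 137, 394, 618,987 ]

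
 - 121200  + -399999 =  - 521199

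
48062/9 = 5340 + 2/9 = 5340.22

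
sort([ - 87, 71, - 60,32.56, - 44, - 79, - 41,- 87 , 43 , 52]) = [ - 87, - 87 ,-79,  -  60 , - 44, - 41,32.56, 43,52 , 71] 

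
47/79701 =47/79701=0.00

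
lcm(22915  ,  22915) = 22915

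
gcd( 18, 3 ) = 3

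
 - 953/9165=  - 1 + 8212/9165 = - 0.10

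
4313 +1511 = 5824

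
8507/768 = 8507/768 =11.08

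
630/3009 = 210/1003  =  0.21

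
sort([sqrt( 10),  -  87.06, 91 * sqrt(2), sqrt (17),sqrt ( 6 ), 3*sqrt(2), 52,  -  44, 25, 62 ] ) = [ - 87.06 , - 44,  sqrt (6 ),sqrt( 10 ), sqrt(17 ), 3 * sqrt( 2),25,52,62, 91*sqrt( 2) ]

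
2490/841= 2  +  808/841= 2.96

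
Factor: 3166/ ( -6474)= -1583/3237= -3^( - 1)*13^( - 1 )*83^( - 1)*1583^1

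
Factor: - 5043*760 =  - 3832680 = - 2^3*3^1 * 5^1*19^1*41^2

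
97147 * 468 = 45464796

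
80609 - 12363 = 68246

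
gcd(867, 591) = 3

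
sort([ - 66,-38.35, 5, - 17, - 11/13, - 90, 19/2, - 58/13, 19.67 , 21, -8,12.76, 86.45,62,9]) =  [ - 90, - 66,-38.35, - 17,  -  8,  -  58/13, -11/13, 5, 9,19/2 , 12.76, 19.67, 21,62, 86.45] 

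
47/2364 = 47/2364= 0.02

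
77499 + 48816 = 126315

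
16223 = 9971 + 6252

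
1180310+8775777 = 9956087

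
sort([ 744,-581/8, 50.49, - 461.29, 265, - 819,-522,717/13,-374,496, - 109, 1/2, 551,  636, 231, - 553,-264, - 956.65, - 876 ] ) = [ - 956.65, - 876,-819, - 553, - 522, - 461.29, - 374,-264,-109,-581/8,  1/2,50.49, 717/13, 231,265, 496, 551 , 636, 744 ]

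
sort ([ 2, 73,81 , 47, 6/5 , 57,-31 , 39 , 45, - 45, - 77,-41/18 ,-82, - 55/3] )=[ - 82,- 77, - 45, - 31,  -  55/3 , - 41/18,6/5, 2, 39 , 45,47 , 57, 73 , 81]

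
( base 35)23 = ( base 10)73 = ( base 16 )49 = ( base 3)2201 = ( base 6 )201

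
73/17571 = 73/17571 = 0.00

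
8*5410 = 43280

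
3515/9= 3515/9=390.56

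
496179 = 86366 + 409813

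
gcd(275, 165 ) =55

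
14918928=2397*6224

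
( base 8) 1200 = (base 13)3A3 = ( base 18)1ha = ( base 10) 640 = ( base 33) jd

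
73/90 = 73/90 = 0.81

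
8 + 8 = 16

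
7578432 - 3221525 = 4356907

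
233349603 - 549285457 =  - 315935854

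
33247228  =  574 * 57922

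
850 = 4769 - 3919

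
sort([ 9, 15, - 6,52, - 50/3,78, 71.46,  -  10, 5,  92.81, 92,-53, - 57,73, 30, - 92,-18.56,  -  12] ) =[ - 92,  -  57, - 53 ,-18.56, - 50/3 , -12, - 10, - 6,5, 9, 15,30 , 52,71.46,73, 78,92 , 92.81 ] 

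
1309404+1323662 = 2633066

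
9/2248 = 9/2248 = 0.00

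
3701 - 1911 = 1790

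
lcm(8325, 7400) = 66600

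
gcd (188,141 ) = 47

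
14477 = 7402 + 7075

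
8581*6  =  51486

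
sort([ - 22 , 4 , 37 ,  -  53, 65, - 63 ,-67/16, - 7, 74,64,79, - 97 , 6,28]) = [ - 97, - 63,  -  53, - 22, - 7, - 67/16 , 4, 6,28 , 37, 64,  65,74, 79]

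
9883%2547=2242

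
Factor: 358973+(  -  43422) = 315551^1 = 315551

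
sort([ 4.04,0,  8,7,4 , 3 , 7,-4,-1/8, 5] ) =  [-4, - 1/8,0, 3,4,  4.04 , 5, 7,  7, 8]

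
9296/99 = 93  +  89/99 = 93.90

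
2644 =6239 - 3595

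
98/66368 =49/33184 = 0.00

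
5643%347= 91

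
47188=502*94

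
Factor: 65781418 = 2^1 *32890709^1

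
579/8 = 579/8 = 72.38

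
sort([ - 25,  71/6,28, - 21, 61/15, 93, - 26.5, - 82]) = [ - 82, - 26.5, - 25,-21,61/15, 71/6,28, 93]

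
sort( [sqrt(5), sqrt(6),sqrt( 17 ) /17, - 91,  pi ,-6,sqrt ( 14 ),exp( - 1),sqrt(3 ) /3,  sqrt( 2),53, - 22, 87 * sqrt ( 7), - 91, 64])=[ - 91,  -  91 ,  -  22,-6, sqrt(17 )/17, exp( - 1),  sqrt(3 )/3, sqrt ( 2), sqrt (5), sqrt(6 ), pi, sqrt( 14) , 53, 64, 87*sqrt (7)]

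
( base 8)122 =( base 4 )1102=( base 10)82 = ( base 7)145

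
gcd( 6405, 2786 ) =7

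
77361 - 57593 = 19768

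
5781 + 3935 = 9716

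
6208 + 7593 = 13801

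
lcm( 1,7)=7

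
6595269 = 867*7607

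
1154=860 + 294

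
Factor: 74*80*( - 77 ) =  - 455840 = - 2^5*5^1*  7^1*11^1*37^1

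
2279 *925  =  2108075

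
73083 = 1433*51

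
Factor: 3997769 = 3997769^1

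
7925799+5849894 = 13775693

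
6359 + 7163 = 13522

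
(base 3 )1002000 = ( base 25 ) 168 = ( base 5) 11113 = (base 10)783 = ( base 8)1417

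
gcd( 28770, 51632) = 14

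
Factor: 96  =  2^5*3^1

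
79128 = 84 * 942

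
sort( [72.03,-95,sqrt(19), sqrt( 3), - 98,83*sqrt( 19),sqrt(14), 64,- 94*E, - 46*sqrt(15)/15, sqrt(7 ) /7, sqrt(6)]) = [ - 94 * E, - 98, - 95, - 46*sqrt(15 ) /15  ,  sqrt(7 ) /7 , sqrt(3), sqrt( 6), sqrt(14 ), sqrt ( 19), 64,72.03,83*sqrt(19 )]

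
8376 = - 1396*( - 6 )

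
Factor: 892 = 2^2*223^1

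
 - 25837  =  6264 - 32101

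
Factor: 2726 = 2^1*29^1*47^1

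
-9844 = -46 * 214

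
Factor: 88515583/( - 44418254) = -2^( - 1)*13^1*17^1*400523^1*22209127^( - 1)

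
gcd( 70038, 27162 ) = 54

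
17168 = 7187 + 9981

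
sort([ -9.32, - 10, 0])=[ - 10, - 9.32, 0]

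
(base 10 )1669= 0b11010000101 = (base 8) 3205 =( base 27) 27m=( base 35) 1CO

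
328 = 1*328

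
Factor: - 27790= -2^1*5^1*7^1 * 397^1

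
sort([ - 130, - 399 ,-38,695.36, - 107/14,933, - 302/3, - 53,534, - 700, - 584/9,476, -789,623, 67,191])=[ - 789, - 700 , - 399, - 130, - 302/3, - 584/9 , - 53 , - 38, - 107/14  ,  67, 191,476,534,623 , 695.36, 933]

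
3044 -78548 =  - 75504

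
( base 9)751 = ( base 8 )1145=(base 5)4423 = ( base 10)613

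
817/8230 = 817/8230 = 0.10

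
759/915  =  253/305 = 0.83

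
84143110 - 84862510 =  - 719400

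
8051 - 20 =8031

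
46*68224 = 3138304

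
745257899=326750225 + 418507674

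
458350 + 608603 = 1066953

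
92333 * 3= 276999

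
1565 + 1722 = 3287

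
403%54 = 25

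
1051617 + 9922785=10974402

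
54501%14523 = 10932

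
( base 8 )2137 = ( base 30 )179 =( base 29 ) 19H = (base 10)1119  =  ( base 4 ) 101133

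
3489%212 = 97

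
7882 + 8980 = 16862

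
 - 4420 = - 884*5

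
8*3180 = 25440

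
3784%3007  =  777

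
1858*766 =1423228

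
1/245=1/245 = 0.00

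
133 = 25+108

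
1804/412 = 4 + 39/103  =  4.38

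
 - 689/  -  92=7 + 45/92 =7.49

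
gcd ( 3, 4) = 1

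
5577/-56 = -100 + 23/56  =  - 99.59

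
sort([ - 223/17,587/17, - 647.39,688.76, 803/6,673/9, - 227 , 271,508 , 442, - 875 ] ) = [ - 875, - 647.39,-227,-223/17,  587/17 , 673/9,803/6,271, 442 , 508 , 688.76]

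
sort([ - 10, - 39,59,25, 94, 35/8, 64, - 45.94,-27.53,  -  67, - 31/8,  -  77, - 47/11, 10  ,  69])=[ - 77, - 67, - 45.94, - 39, - 27.53, - 10, - 47/11,-31/8, 35/8 , 10, 25, 59,  64,69,94 ]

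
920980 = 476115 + 444865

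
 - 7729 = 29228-36957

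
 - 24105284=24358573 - 48463857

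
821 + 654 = 1475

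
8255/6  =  8255/6 = 1375.83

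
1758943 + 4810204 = 6569147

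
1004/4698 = 502/2349 = 0.21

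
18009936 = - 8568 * ( - 2102)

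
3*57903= 173709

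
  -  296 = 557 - 853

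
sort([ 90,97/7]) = [ 97/7, 90 ]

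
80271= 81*991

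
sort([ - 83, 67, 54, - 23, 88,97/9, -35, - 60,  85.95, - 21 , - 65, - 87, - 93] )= [ - 93, - 87, - 83, - 65, - 60, - 35,  -  23,- 21, 97/9 , 54, 67,85.95, 88 ]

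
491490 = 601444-109954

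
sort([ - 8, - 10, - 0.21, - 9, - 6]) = [- 10, - 9, - 8,  -  6, - 0.21 ]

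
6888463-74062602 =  - 67174139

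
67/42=1+25/42 = 1.60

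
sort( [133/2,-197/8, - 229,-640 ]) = [-640,-229, - 197/8,133/2]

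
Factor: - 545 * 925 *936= - 471861000  =  - 2^3*3^2*5^3 * 13^1*37^1*109^1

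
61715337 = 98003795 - 36288458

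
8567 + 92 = 8659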